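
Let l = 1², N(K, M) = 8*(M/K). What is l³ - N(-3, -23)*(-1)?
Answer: 187/3 ≈ 62.333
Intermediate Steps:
N(K, M) = 8*M/K
l = 1
l³ - N(-3, -23)*(-1) = 1³ - 8*(-23)/(-3)*(-1) = 1 - 8*(-23)*(-⅓)*(-1) = 1 - 184*(-1)/3 = 1 - 1*(-184/3) = 1 + 184/3 = 187/3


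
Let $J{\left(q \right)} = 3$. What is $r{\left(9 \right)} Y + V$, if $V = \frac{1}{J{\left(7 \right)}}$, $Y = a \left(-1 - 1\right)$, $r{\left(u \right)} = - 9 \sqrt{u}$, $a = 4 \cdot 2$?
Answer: $\frac{1297}{3} \approx 432.33$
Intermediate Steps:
$a = 8$
$Y = -16$ ($Y = 8 \left(-1 - 1\right) = 8 \left(-2\right) = -16$)
$V = \frac{1}{3} \approx 0.33333$
$r{\left(9 \right)} Y + V = - 9 \sqrt{9} \left(-16\right) + \frac{1}{3} = \left(-9\right) 3 \left(-16\right) + \frac{1}{3} = \left(-27\right) \left(-16\right) + \frac{1}{3} = 432 + \frac{1}{3} = \frac{1297}{3}$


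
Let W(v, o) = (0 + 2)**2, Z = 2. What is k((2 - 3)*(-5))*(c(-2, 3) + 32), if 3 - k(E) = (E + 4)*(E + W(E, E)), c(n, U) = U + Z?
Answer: -2886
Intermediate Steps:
W(v, o) = 4 (W(v, o) = 2**2 = 4)
c(n, U) = 2 + U (c(n, U) = U + 2 = 2 + U)
k(E) = 3 - (4 + E)**2 (k(E) = 3 - (E + 4)*(E + 4) = 3 - (4 + E)*(4 + E) = 3 - (4 + E)**2)
k((2 - 3)*(-5))*(c(-2, 3) + 32) = (-13 - ((2 - 3)*(-5))**2 - 8*(2 - 3)*(-5))*((2 + 3) + 32) = (-13 - (-1*(-5))**2 - (-8)*(-5))*(5 + 32) = (-13 - 1*5**2 - 8*5)*37 = (-13 - 1*25 - 40)*37 = (-13 - 25 - 40)*37 = -78*37 = -2886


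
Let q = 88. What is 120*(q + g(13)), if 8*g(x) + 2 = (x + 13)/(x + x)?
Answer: 10545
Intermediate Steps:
g(x) = -1/4 + (13 + x)/(16*x) (g(x) = -1/4 + ((x + 13)/(x + x))/8 = -1/4 + ((13 + x)/((2*x)))/8 = -1/4 + ((13 + x)*(1/(2*x)))/8 = -1/4 + ((13 + x)/(2*x))/8 = -1/4 + (13 + x)/(16*x))
120*(q + g(13)) = 120*(88 + (1/16)*(13 - 3*13)/13) = 120*(88 + (1/16)*(1/13)*(13 - 39)) = 120*(88 + (1/16)*(1/13)*(-26)) = 120*(88 - 1/8) = 120*(703/8) = 10545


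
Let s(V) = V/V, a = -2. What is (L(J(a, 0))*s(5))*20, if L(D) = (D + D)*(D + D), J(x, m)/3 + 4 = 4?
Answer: 0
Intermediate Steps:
J(x, m) = 0 (J(x, m) = -12 + 3*4 = -12 + 12 = 0)
s(V) = 1
L(D) = 4*D² (L(D) = (2*D)*(2*D) = 4*D²)
(L(J(a, 0))*s(5))*20 = ((4*0²)*1)*20 = ((4*0)*1)*20 = (0*1)*20 = 0*20 = 0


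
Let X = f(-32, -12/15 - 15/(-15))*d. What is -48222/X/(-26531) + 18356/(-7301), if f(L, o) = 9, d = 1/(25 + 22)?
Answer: 1351578590/193702831 ≈ 6.9776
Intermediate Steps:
d = 1/47 ≈ 0.021277
X = 9/47 (X = 9*(1/47) = 9/47 ≈ 0.19149)
-48222/X/(-26531) + 18356/(-7301) = -48222/9/47/(-26531) + 18356/(-7301) = -48222*47/9*(-1/26531) + 18356*(-1/7301) = -251826*(-1/26531) - 18356/7301 = 251826/26531 - 18356/7301 = 1351578590/193702831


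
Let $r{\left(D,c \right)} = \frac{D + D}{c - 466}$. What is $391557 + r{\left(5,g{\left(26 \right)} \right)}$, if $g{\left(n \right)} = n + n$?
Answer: $\frac{81052294}{207} \approx 3.9156 \cdot 10^{5}$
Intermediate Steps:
$g{\left(n \right)} = 2 n$
$r{\left(D,c \right)} = \frac{2 D}{-466 + c}$
$391557 + r{\left(5,g{\left(26 \right)} \right)} = 391557 + 2 \cdot 5 \frac{1}{-466 + 2 \cdot 26} = 391557 + 2 \cdot 5 \frac{1}{-466 + 52} = 391557 + 2 \cdot 5 \frac{1}{-414} = 391557 + 2 \cdot 5 \left(- \frac{1}{414}\right) = 391557 - \frac{5}{207} = \frac{81052294}{207}$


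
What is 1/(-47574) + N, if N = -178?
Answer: -8468173/47574 ≈ -178.00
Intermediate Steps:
1/(-47574) + N = 1/(-47574) - 178 = -1/47574 - 178 = -8468173/47574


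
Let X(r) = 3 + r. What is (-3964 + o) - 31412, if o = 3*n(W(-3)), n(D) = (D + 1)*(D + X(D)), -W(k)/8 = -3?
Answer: -31551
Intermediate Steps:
W(k) = 24 (W(k) = -8*(-3) = 24)
n(D) = (1 + D)*(3 + 2*D) (n(D) = (D + 1)*(D + (3 + D)) = (1 + D)*(3 + 2*D))
o = 3825 (o = 3*(3 + 2*24² + 5*24) = 3*(3 + 2*576 + 120) = 3*(3 + 1152 + 120) = 3*1275 = 3825)
(-3964 + o) - 31412 = (-3964 + 3825) - 31412 = -139 - 31412 = -31551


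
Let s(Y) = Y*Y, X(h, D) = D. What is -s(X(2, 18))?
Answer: -324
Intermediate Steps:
s(Y) = Y²
-s(X(2, 18)) = -1*18² = -1*324 = -324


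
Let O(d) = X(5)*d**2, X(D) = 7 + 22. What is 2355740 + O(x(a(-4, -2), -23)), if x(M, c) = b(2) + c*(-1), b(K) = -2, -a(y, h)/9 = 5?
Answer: 2368529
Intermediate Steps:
a(y, h) = -45 (a(y, h) = -9*5 = -45)
x(M, c) = -2 - c (x(M, c) = -2 + c*(-1) = -2 - c)
X(D) = 29
O(d) = 29*d**2
2355740 + O(x(a(-4, -2), -23)) = 2355740 + 29*(-2 - 1*(-23))**2 = 2355740 + 29*(-2 + 23)**2 = 2355740 + 29*21**2 = 2355740 + 29*441 = 2355740 + 12789 = 2368529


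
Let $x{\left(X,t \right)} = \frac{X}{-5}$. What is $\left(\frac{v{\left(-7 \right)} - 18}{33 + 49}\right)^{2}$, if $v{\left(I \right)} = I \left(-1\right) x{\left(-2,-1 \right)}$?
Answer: $\frac{1444}{42025} \approx 0.034361$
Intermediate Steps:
$x{\left(X,t \right)} = - \frac{X}{5}$ ($x{\left(X,t \right)} = X \left(- \frac{1}{5}\right) = - \frac{X}{5}$)
$v{\left(I \right)} = - \frac{2 I}{5}$ ($v{\left(I \right)} = I \left(-1\right) \left(\left(- \frac{1}{5}\right) \left(-2\right)\right) = - I \frac{2}{5} = - \frac{2 I}{5}$)
$\left(\frac{v{\left(-7 \right)} - 18}{33 + 49}\right)^{2} = \left(\frac{\left(- \frac{2}{5}\right) \left(-7\right) - 18}{33 + 49}\right)^{2} = \left(\frac{\frac{14}{5} - 18}{82}\right)^{2} = \left(\left(- \frac{76}{5}\right) \frac{1}{82}\right)^{2} = \left(- \frac{38}{205}\right)^{2} = \frac{1444}{42025}$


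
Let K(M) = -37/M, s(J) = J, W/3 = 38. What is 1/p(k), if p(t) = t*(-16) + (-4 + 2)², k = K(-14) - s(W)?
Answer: 7/12500 ≈ 0.00056000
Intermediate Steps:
W = 114 (W = 3*38 = 114)
k = -1559/14 (k = -37/(-14) - 1*114 = -37*(-1/14) - 114 = 37/14 - 114 = -1559/14 ≈ -111.36)
p(t) = 4 - 16*t (p(t) = -16*t + (-2)² = -16*t + 4 = 4 - 16*t)
1/p(k) = 1/(4 - 16*(-1559/14)) = 1/(4 + 12472/7) = 1/(12500/7) = 7/12500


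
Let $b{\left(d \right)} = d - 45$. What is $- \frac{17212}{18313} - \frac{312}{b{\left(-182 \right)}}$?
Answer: $\frac{1806532}{4157051} \approx 0.43457$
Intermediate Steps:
$b{\left(d \right)} = -45 + d$ ($b{\left(d \right)} = d - 45 = -45 + d$)
$- \frac{17212}{18313} - \frac{312}{b{\left(-182 \right)}} = - \frac{17212}{18313} - \frac{312}{-45 - 182} = \left(-17212\right) \frac{1}{18313} - \frac{312}{-227} = - \frac{17212}{18313} - - \frac{312}{227} = - \frac{17212}{18313} + \frac{312}{227} = \frac{1806532}{4157051}$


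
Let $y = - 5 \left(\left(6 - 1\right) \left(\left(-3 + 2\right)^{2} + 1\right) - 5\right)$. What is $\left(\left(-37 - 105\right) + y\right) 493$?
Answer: $-82331$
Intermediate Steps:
$y = -25$ ($y = - 5 \left(5 \left(\left(-1\right)^{2} + 1\right) - 5\right) = - 5 \left(5 \left(1 + 1\right) - 5\right) = - 5 \left(5 \cdot 2 - 5\right) = - 5 \left(10 - 5\right) = \left(-5\right) 5 = -25$)
$\left(\left(-37 - 105\right) + y\right) 493 = \left(\left(-37 - 105\right) - 25\right) 493 = \left(-142 - 25\right) 493 = \left(-167\right) 493 = -82331$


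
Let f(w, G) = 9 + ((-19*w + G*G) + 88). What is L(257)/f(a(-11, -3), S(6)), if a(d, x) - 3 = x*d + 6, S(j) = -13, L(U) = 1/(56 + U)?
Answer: -1/166516 ≈ -6.0054e-6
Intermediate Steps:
a(d, x) = 9 + d*x (a(d, x) = 3 + (x*d + 6) = 3 + (d*x + 6) = 3 + (6 + d*x) = 9 + d*x)
f(w, G) = 97 + G² - 19*w (f(w, G) = 9 + ((-19*w + G²) + 88) = 9 + ((G² - 19*w) + 88) = 9 + (88 + G² - 19*w) = 97 + G² - 19*w)
L(257)/f(a(-11, -3), S(6)) = 1/((56 + 257)*(97 + (-13)² - 19*(9 - 11*(-3)))) = 1/(313*(97 + 169 - 19*(9 + 33))) = 1/(313*(97 + 169 - 19*42)) = 1/(313*(97 + 169 - 798)) = (1/313)/(-532) = (1/313)*(-1/532) = -1/166516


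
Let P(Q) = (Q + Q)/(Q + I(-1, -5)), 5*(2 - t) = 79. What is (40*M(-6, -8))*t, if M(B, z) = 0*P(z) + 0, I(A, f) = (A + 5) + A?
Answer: 0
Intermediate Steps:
t = -69/5 (t = 2 - ⅕*79 = 2 - 79/5 = -69/5 ≈ -13.800)
I(A, f) = 5 + 2*A (I(A, f) = (5 + A) + A = 5 + 2*A)
P(Q) = 2*Q/(3 + Q) (P(Q) = (Q + Q)/(Q + (5 + 2*(-1))) = (2*Q)/(Q + (5 - 2)) = (2*Q)/(Q + 3) = (2*Q)/(3 + Q) = 2*Q/(3 + Q))
M(B, z) = 0 (M(B, z) = 0*(2*z/(3 + z)) + 0 = 0 + 0 = 0)
(40*M(-6, -8))*t = (40*0)*(-69/5) = 0*(-69/5) = 0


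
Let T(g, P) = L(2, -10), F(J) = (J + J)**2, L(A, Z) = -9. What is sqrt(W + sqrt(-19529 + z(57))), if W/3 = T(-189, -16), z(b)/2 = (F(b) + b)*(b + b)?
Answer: sqrt(-27 + sqrt(2956555)) ≈ 41.140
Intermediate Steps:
F(J) = 4*J**2 (F(J) = (2*J)**2 = 4*J**2)
T(g, P) = -9
z(b) = 4*b*(b + 4*b**2) (z(b) = 2*((4*b**2 + b)*(b + b)) = 2*((b + 4*b**2)*(2*b)) = 2*(2*b*(b + 4*b**2)) = 4*b*(b + 4*b**2))
W = -27 (W = 3*(-9) = -27)
sqrt(W + sqrt(-19529 + z(57))) = sqrt(-27 + sqrt(-19529 + 57**2*(4 + 16*57))) = sqrt(-27 + sqrt(-19529 + 3249*(4 + 912))) = sqrt(-27 + sqrt(-19529 + 3249*916)) = sqrt(-27 + sqrt(-19529 + 2976084)) = sqrt(-27 + sqrt(2956555))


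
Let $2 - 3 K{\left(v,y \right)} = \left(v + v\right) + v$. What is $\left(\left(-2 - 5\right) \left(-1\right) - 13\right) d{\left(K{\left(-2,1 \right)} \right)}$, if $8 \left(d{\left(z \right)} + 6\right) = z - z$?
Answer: $36$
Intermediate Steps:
$K{\left(v,y \right)} = \frac{2}{3} - v$ ($K{\left(v,y \right)} = \frac{2}{3} - \frac{\left(v + v\right) + v}{3} = \frac{2}{3} - \frac{2 v + v}{3} = \frac{2}{3} - \frac{3 v}{3} = \frac{2}{3} - v$)
$d{\left(z \right)} = -6$ ($d{\left(z \right)} = -6 + \frac{z - z}{8} = -6 + \frac{1}{8} \cdot 0 = -6 + 0 = -6$)
$\left(\left(-2 - 5\right) \left(-1\right) - 13\right) d{\left(K{\left(-2,1 \right)} \right)} = \left(\left(-2 - 5\right) \left(-1\right) - 13\right) \left(-6\right) = \left(\left(-7\right) \left(-1\right) - 13\right) \left(-6\right) = \left(7 - 13\right) \left(-6\right) = \left(-6\right) \left(-6\right) = 36$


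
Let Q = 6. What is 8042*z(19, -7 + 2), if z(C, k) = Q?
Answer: 48252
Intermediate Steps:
z(C, k) = 6
8042*z(19, -7 + 2) = 8042*6 = 48252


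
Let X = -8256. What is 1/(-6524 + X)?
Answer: -1/14780 ≈ -6.7659e-5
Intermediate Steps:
1/(-6524 + X) = 1/(-6524 - 8256) = 1/(-14780) = -1/14780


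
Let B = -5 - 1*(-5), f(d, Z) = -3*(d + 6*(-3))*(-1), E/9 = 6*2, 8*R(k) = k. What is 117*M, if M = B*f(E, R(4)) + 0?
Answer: 0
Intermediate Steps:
R(k) = k/8
E = 108 (E = 9*(6*2) = 9*12 = 108)
f(d, Z) = -54 + 3*d (f(d, Z) = -3*(d - 18)*(-1) = -3*(-18 + d)*(-1) = (54 - 3*d)*(-1) = -54 + 3*d)
B = 0 (B = -5 + 5 = 0)
M = 0 (M = 0*(-54 + 3*108) + 0 = 0*(-54 + 324) + 0 = 0*270 + 0 = 0 + 0 = 0)
117*M = 117*0 = 0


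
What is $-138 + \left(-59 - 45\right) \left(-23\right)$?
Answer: $2254$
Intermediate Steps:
$-138 + \left(-59 - 45\right) \left(-23\right) = -138 - -2392 = -138 + 2392 = 2254$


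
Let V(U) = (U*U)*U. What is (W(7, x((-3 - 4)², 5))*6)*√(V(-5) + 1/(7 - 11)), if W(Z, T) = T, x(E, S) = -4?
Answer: -12*I*√501 ≈ -268.6*I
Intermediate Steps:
V(U) = U³ (V(U) = U²*U = U³)
(W(7, x((-3 - 4)², 5))*6)*√(V(-5) + 1/(7 - 11)) = (-4*6)*√((-5)³ + 1/(7 - 11)) = -24*√(-125 + 1/(-4)) = -24*√(-125 - ¼) = -12*I*√501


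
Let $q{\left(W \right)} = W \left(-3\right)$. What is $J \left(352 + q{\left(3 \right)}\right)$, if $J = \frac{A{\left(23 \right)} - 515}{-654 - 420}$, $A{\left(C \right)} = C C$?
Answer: $- \frac{2401}{537} \approx -4.4711$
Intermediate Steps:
$A{\left(C \right)} = C^{2}$
$q{\left(W \right)} = - 3 W$
$J = - \frac{7}{537}$ ($J = \frac{23^{2} - 515}{-654 - 420} = \frac{529 - 515}{-1074} = 14 \left(- \frac{1}{1074}\right) = - \frac{7}{537} \approx -0.013035$)
$J \left(352 + q{\left(3 \right)}\right) = - \frac{7 \left(352 - 9\right)}{537} = \left(- \frac{7}{537}\right) 343 = - \frac{2401}{537}$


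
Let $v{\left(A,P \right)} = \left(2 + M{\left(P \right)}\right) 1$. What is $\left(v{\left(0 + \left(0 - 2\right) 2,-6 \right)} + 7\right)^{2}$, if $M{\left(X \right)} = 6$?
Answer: $225$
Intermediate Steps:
$v{\left(A,P \right)} = 8$ ($v{\left(A,P \right)} = \left(2 + 6\right) 1 = 8 \cdot 1 = 8$)
$\left(v{\left(0 + \left(0 - 2\right) 2,-6 \right)} + 7\right)^{2} = \left(8 + 7\right)^{2} = 15^{2} = 225$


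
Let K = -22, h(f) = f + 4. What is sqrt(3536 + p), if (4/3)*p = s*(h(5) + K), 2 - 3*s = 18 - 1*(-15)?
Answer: sqrt(14547)/2 ≈ 60.305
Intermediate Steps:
h(f) = 4 + f
s = -31/3 (s = 2/3 - (18 - 1*(-15))/3 = 2/3 - (18 + 15)/3 = 2/3 - 1/3*33 = 2/3 - 11 = -31/3 ≈ -10.333)
p = 403/4 (p = 3*(-31*((4 + 5) - 22)/3)/4 = 3*(-31*(9 - 22)/3)/4 = 3*(-31/3*(-13))/4 = (3/4)*(403/3) = 403/4 ≈ 100.75)
sqrt(3536 + p) = sqrt(3536 + 403/4) = sqrt(14547/4) = sqrt(14547)/2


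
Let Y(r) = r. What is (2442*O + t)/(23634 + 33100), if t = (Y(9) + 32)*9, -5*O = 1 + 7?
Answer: -17691/283670 ≈ -0.062365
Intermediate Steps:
O = -8/5 (O = -(1 + 7)/5 = -⅕*8 = -8/5 ≈ -1.6000)
t = 369 (t = (9 + 32)*9 = 41*9 = 369)
(2442*O + t)/(23634 + 33100) = (2442*(-8/5) + 369)/(23634 + 33100) = (-19536/5 + 369)/56734 = -17691/5*1/56734 = -17691/283670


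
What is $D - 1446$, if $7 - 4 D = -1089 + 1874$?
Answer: $- \frac{3281}{2} \approx -1640.5$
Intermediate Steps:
$D = - \frac{389}{2}$ ($D = \frac{7}{4} - \frac{-1089 + 1874}{4} = \frac{7}{4} - \frac{785}{4} = - \frac{389}{2} \approx -194.5$)
$D - 1446 = - \frac{389}{2} - 1446 = - \frac{3281}{2}$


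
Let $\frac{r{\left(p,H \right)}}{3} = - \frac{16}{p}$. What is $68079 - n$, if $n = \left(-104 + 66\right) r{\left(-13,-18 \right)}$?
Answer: $\frac{886851}{13} \approx 68219.0$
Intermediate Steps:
$r{\left(p,H \right)} = - \frac{48}{p}$ ($r{\left(p,H \right)} = 3 \left(- \frac{16}{p}\right) = - \frac{48}{p}$)
$n = - \frac{1824}{13}$ ($n = \left(-104 + 66\right) \left(- \frac{48}{-13}\right) = - 38 \left(\left(-48\right) \left(- \frac{1}{13}\right)\right) = \left(-38\right) \frac{48}{13} = - \frac{1824}{13} \approx -140.31$)
$68079 - n = 68079 - - \frac{1824}{13} = 68079 + \frac{1824}{13} = \frac{886851}{13}$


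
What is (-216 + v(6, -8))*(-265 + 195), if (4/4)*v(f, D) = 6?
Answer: 14700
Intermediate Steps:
v(f, D) = 6
(-216 + v(6, -8))*(-265 + 195) = (-216 + 6)*(-265 + 195) = -210*(-70) = 14700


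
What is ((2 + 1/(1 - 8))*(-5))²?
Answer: 4225/49 ≈ 86.224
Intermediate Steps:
((2 + 1/(1 - 8))*(-5))² = ((2 + 1/(-7))*(-5))² = ((2 - ⅐)*(-5))² = ((13/7)*(-5))² = (-65/7)² = 4225/49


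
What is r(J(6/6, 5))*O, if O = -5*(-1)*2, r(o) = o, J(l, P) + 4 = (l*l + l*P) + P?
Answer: 70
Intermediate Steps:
J(l, P) = -4 + P + l² + P*l (J(l, P) = -4 + ((l*l + l*P) + P) = -4 + ((l² + P*l) + P) = -4 + (P + l² + P*l) = -4 + P + l² + P*l)
O = 10 (O = 5*2 = 10)
r(J(6/6, 5))*O = (-4 + 5 + (6/6)² + 5*(6/6))*10 = (-4 + 5 + (6*(⅙))² + 5*(6*(⅙)))*10 = (-4 + 5 + 1² + 5*1)*10 = (-4 + 5 + 1 + 5)*10 = 7*10 = 70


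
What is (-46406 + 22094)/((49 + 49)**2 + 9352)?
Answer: -6078/4739 ≈ -1.2825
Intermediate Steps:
(-46406 + 22094)/((49 + 49)**2 + 9352) = -24312/(98**2 + 9352) = -24312/(9604 + 9352) = -24312/18956 = -24312*1/18956 = -6078/4739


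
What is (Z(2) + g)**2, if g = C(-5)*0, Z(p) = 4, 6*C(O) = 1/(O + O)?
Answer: 16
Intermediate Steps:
C(O) = 1/(12*O) (C(O) = 1/(6*(O + O)) = 1/(6*((2*O))) = (1/(2*O))/6 = 1/(12*O))
g = 0 (g = ((1/12)/(-5))*0 = ((1/12)*(-1/5))*0 = -1/60*0 = 0)
(Z(2) + g)**2 = (4 + 0)**2 = 4**2 = 16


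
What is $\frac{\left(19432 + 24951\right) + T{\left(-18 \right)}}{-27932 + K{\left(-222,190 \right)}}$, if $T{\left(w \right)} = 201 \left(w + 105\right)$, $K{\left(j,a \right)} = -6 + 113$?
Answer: $- \frac{12374}{5565} \approx -2.2235$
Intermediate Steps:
$K{\left(j,a \right)} = 107$
$T{\left(w \right)} = 21105 + 201 w$ ($T{\left(w \right)} = 201 \left(105 + w\right) = 21105 + 201 w$)
$\frac{\left(19432 + 24951\right) + T{\left(-18 \right)}}{-27932 + K{\left(-222,190 \right)}} = \frac{\left(19432 + 24951\right) + \left(21105 + 201 \left(-18\right)\right)}{-27932 + 107} = \frac{44383 + \left(21105 - 3618\right)}{-27825} = \left(44383 + 17487\right) \left(- \frac{1}{27825}\right) = 61870 \left(- \frac{1}{27825}\right) = - \frac{12374}{5565}$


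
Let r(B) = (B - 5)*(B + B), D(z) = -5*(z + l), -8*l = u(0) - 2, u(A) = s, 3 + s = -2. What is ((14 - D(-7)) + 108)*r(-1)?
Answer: 2193/2 ≈ 1096.5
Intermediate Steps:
s = -5 (s = -3 - 2 = -5)
u(A) = -5
l = 7/8 (l = -(-5 - 2)/8 = -⅛*(-7) = 7/8 ≈ 0.87500)
D(z) = -35/8 - 5*z (D(z) = -5*(z + 7/8) = -5*(7/8 + z) = -35/8 - 5*z)
r(B) = 2*B*(-5 + B) (r(B) = (-5 + B)*(2*B) = 2*B*(-5 + B))
((14 - D(-7)) + 108)*r(-1) = ((14 - (-35/8 - 5*(-7))) + 108)*(2*(-1)*(-5 - 1)) = ((14 - (-35/8 + 35)) + 108)*(2*(-1)*(-6)) = ((14 - 1*245/8) + 108)*12 = ((14 - 245/8) + 108)*12 = (-133/8 + 108)*12 = (731/8)*12 = 2193/2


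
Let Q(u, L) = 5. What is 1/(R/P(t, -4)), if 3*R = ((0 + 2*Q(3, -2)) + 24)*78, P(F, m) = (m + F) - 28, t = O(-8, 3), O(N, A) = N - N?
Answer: -8/221 ≈ -0.036199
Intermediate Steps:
O(N, A) = 0
t = 0
P(F, m) = -28 + F + m (P(F, m) = (F + m) - 28 = -28 + F + m)
R = 884 (R = (((0 + 2*5) + 24)*78)/3 = (((0 + 10) + 24)*78)/3 = ((10 + 24)*78)/3 = (34*78)/3 = (⅓)*2652 = 884)
1/(R/P(t, -4)) = 1/(884/(-28 + 0 - 4)) = 1/(884/(-32)) = 1/(884*(-1/32)) = 1/(-221/8) = -8/221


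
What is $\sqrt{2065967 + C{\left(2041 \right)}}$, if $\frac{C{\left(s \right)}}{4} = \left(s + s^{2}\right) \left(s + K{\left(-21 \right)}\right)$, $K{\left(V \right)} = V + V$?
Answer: $\sqrt{33327171079} \approx 1.8256 \cdot 10^{5}$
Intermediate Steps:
$K{\left(V \right)} = 2 V$
$C{\left(s \right)} = 4 \left(-42 + s\right) \left(s + s^{2}\right)$ ($C{\left(s \right)} = 4 \left(s + s^{2}\right) \left(s + 2 \left(-21\right)\right) = 4 \left(s + s^{2}\right) \left(s - 42\right) = 4 \left(s + s^{2}\right) \left(-42 + s\right) = 4 \left(-42 + s\right) \left(s + s^{2}\right)$)
$\sqrt{2065967 + C{\left(2041 \right)}} = \sqrt{2065967 + 4 \cdot 2041 \left(-42 + 2041^{2} - 83681\right)} = \sqrt{2065967 + 4 \cdot 2041 \left(-42 + 4165681 - 83681\right)} = \sqrt{2065967 + 4 \cdot 2041 \cdot 4081958} = \sqrt{2065967 + 33325105112} = \sqrt{33327171079}$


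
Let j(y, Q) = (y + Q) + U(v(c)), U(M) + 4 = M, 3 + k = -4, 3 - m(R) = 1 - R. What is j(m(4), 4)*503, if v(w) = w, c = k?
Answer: -503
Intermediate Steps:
m(R) = 2 + R (m(R) = 3 - (1 - R) = 3 + (-1 + R) = 2 + R)
k = -7 (k = -3 - 4 = -7)
c = -7
U(M) = -4 + M
j(y, Q) = -11 + Q + y (j(y, Q) = (y + Q) + (-4 - 7) = (Q + y) - 11 = -11 + Q + y)
j(m(4), 4)*503 = (-11 + 4 + (2 + 4))*503 = (-11 + 4 + 6)*503 = -1*503 = -503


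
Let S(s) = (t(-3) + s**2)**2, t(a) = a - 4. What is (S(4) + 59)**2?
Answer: 19600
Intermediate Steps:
t(a) = -4 + a
S(s) = (-7 + s**2)**2 (S(s) = ((-4 - 3) + s**2)**2 = (-7 + s**2)**2)
(S(4) + 59)**2 = ((-7 + 4**2)**2 + 59)**2 = ((-7 + 16)**2 + 59)**2 = (9**2 + 59)**2 = (81 + 59)**2 = 140**2 = 19600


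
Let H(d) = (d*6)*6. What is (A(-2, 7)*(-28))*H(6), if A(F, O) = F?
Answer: 12096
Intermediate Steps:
H(d) = 36*d (H(d) = (6*d)*6 = 36*d)
(A(-2, 7)*(-28))*H(6) = (-2*(-28))*(36*6) = 56*216 = 12096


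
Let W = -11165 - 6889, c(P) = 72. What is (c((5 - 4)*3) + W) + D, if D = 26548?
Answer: 8566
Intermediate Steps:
W = -18054
(c((5 - 4)*3) + W) + D = (72 - 18054) + 26548 = -17982 + 26548 = 8566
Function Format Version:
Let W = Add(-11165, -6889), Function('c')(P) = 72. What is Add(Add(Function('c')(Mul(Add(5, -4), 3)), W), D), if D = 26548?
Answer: 8566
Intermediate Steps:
W = -18054
Add(Add(Function('c')(Mul(Add(5, -4), 3)), W), D) = Add(Add(72, -18054), 26548) = Add(-17982, 26548) = 8566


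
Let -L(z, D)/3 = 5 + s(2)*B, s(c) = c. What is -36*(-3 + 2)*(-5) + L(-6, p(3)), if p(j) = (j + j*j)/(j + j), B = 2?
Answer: -207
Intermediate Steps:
p(j) = (j + j²)/(2*j) (p(j) = (j + j²)/((2*j)) = (j + j²)*(1/(2*j)) = (j + j²)/(2*j))
L(z, D) = -27 (L(z, D) = -3*(5 + 2*2) = -3*(5 + 4) = -3*9 = -27)
-36*(-3 + 2)*(-5) + L(-6, p(3)) = -36*(-3 + 2)*(-5) - 27 = -(-36)*(-5) - 27 = -36*5 - 27 = -180 - 27 = -207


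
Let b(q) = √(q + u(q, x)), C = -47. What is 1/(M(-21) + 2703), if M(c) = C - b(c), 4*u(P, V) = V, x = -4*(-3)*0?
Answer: 2656/7054357 + I*√21/7054357 ≈ 0.0003765 + 6.4961e-7*I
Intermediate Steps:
x = 0 (x = 12*0 = 0)
u(P, V) = V/4
b(q) = √q (b(q) = √(q + (¼)*0) = √(q + 0) = √q)
M(c) = -47 - √c
1/(M(-21) + 2703) = 1/((-47 - √(-21)) + 2703) = 1/((-47 - I*√21) + 2703) = 1/(2656 - I*√21)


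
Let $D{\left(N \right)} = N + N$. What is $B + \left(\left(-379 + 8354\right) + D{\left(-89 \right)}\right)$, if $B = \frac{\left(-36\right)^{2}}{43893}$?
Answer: $\frac{38026113}{4877} \approx 7797.0$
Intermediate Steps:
$D{\left(N \right)} = 2 N$
$B = \frac{144}{4877}$ ($B = 1296 \cdot \frac{1}{43893} = \frac{144}{4877} \approx 0.029526$)
$B + \left(\left(-379 + 8354\right) + D{\left(-89 \right)}\right) = \frac{144}{4877} + \left(\left(-379 + 8354\right) + 2 \left(-89\right)\right) = \frac{144}{4877} + \left(7975 - 178\right) = \frac{144}{4877} + 7797 = \frac{38026113}{4877}$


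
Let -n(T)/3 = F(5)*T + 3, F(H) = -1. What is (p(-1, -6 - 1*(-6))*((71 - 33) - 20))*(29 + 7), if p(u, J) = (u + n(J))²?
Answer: 64800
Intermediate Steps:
n(T) = -9 + 3*T (n(T) = -3*(-T + 3) = -3*(3 - T) = -9 + 3*T)
p(u, J) = (-9 + u + 3*J)² (p(u, J) = (u + (-9 + 3*J))² = (-9 + u + 3*J)²)
(p(-1, -6 - 1*(-6))*((71 - 33) - 20))*(29 + 7) = ((9 - 1*(-1) - 3*(-6 - 1*(-6)))²*((71 - 33) - 20))*(29 + 7) = ((9 + 1 - 3*(-6 + 6))²*(38 - 20))*36 = ((9 + 1 - 3*0)²*18)*36 = ((9 + 1 + 0)²*18)*36 = (10²*18)*36 = (100*18)*36 = 1800*36 = 64800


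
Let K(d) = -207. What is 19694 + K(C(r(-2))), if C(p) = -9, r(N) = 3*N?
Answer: 19487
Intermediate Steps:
19694 + K(C(r(-2))) = 19694 - 207 = 19487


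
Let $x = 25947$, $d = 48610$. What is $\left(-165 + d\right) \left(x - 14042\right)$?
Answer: $576737725$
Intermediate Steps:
$\left(-165 + d\right) \left(x - 14042\right) = \left(-165 + 48610\right) \left(25947 - 14042\right) = 48445 \cdot 11905 = 576737725$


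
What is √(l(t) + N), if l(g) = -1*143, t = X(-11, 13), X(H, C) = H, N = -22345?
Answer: 2*I*√5622 ≈ 149.96*I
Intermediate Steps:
t = -11
l(g) = -143
√(l(t) + N) = √(-143 - 22345) = √(-22488) = 2*I*√5622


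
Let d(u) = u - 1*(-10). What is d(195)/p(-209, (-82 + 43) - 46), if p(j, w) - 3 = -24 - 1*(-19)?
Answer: -205/2 ≈ -102.50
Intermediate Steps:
p(j, w) = -2 (p(j, w) = 3 + (-24 - 1*(-19)) = 3 + (-24 + 19) = 3 - 5 = -2)
d(u) = 10 + u (d(u) = u + 10 = 10 + u)
d(195)/p(-209, (-82 + 43) - 46) = (10 + 195)/(-2) = 205*(-½) = -205/2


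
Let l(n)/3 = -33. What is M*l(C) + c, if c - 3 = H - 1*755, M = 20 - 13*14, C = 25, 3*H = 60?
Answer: 15306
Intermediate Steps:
H = 20 (H = (1/3)*60 = 20)
l(n) = -99 (l(n) = 3*(-33) = -99)
M = -162 (M = 20 - 182 = -162)
c = -732 (c = 3 + (20 - 1*755) = 3 + (20 - 755) = 3 - 735 = -732)
M*l(C) + c = -162*(-99) - 732 = 16038 - 732 = 15306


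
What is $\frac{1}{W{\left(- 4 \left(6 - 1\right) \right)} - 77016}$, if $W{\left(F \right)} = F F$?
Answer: $- \frac{1}{76616} \approx -1.3052 \cdot 10^{-5}$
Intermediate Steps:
$W{\left(F \right)} = F^{2}$
$\frac{1}{W{\left(- 4 \left(6 - 1\right) \right)} - 77016} = \frac{1}{\left(- 4 \left(6 - 1\right)\right)^{2} - 77016} = \frac{1}{\left(\left(-4\right) 5\right)^{2} - 77016} = \frac{1}{\left(-20\right)^{2} - 77016} = \frac{1}{400 - 77016} = \frac{1}{-76616} = - \frac{1}{76616}$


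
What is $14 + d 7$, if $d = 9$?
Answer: $77$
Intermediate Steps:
$14 + d 7 = 14 + 9 \cdot 7 = 14 + 63 = 77$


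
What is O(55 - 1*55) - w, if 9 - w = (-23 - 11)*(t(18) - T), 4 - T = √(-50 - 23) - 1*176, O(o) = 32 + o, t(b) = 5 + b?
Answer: 5361 - 34*I*√73 ≈ 5361.0 - 290.5*I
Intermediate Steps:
T = 180 - I*√73 (T = 4 - (√(-50 - 23) - 1*176) = 4 - (√(-73) - 176) = 4 - (I*√73 - 176) = 4 - (-176 + I*√73) = 4 + (176 - I*√73) = 180 - I*√73 ≈ 180.0 - 8.544*I)
w = -5329 + 34*I*√73 (w = 9 - (-23 - 11)*((5 + 18) - (180 - I*√73)) = 9 - (-34)*(23 + (-180 + I*√73)) = 9 - (-34)*(-157 + I*√73) = 9 - (5338 - 34*I*√73) = 9 + (-5338 + 34*I*√73) = -5329 + 34*I*√73 ≈ -5329.0 + 290.5*I)
O(55 - 1*55) - w = (32 + (55 - 1*55)) - (-5329 + 34*I*√73) = (32 + (55 - 55)) + (5329 - 34*I*√73) = (32 + 0) + (5329 - 34*I*√73) = 32 + (5329 - 34*I*√73) = 5361 - 34*I*√73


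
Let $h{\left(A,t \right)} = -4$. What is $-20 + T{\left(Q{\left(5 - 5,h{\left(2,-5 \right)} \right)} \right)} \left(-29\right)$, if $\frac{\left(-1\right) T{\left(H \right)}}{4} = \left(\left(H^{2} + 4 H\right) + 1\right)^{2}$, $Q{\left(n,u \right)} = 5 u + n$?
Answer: $11952736$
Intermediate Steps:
$Q{\left(n,u \right)} = n + 5 u$
$T{\left(H \right)} = - 4 \left(1 + H^{2} + 4 H\right)^{2}$ ($T{\left(H \right)} = - 4 \left(\left(H^{2} + 4 H\right) + 1\right)^{2} = - 4 \left(1 + H^{2} + 4 H\right)^{2}$)
$-20 + T{\left(Q{\left(5 - 5,h{\left(2,-5 \right)} \right)} \right)} \left(-29\right) = -20 + - 4 \left(1 + \left(\left(5 - 5\right) + 5 \left(-4\right)\right)^{2} + 4 \left(\left(5 - 5\right) + 5 \left(-4\right)\right)\right)^{2} \left(-29\right) = -20 + - 4 \left(1 + \left(\left(5 - 5\right) - 20\right)^{2} + 4 \left(\left(5 - 5\right) - 20\right)\right)^{2} \left(-29\right) = -20 + - 4 \left(1 + \left(0 - 20\right)^{2} + 4 \left(0 - 20\right)\right)^{2} \left(-29\right) = -20 + - 4 \left(1 + \left(-20\right)^{2} + 4 \left(-20\right)\right)^{2} \left(-29\right) = -20 + - 4 \left(1 + 400 - 80\right)^{2} \left(-29\right) = -20 + - 4 \cdot 321^{2} \left(-29\right) = -20 + \left(-4\right) 103041 \left(-29\right) = -20 - -11952756 = -20 + 11952756 = 11952736$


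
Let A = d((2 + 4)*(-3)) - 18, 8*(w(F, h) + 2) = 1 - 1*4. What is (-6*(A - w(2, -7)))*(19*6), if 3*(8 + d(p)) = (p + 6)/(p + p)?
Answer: 32167/2 ≈ 16084.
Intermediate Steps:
w(F, h) = -19/8 (w(F, h) = -2 + (1 - 1*4)/8 = -2 + (1 - 4)/8 = -2 + (⅛)*(-3) = -2 - 3/8 = -19/8)
d(p) = -8 + (6 + p)/(6*p) (d(p) = -8 + ((p + 6)/(p + p))/3 = -8 + ((6 + p)/((2*p)))/3 = -8 + ((6 + p)*(1/(2*p)))/3 = -8 + ((6 + p)/(2*p))/3 = -8 + (6 + p)/(6*p))
A = -233/9 (A = (-47/6 + 1/((2 + 4)*(-3))) - 18 = (-47/6 + 1/(6*(-3))) - 18 = (-47/6 + 1/(-18)) - 18 = (-47/6 - 1/18) - 18 = -71/9 - 18 = -233/9 ≈ -25.889)
(-6*(A - w(2, -7)))*(19*6) = (-6*(-233/9 - 1*(-19/8)))*(19*6) = -6*(-233/9 + 19/8)*114 = -6*(-1693/72)*114 = (1693/12)*114 = 32167/2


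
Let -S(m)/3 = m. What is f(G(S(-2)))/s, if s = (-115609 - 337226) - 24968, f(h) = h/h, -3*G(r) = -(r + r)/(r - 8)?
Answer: -1/477803 ≈ -2.0929e-6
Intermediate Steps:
S(m) = -3*m
G(r) = 2*r/(3*(-8 + r)) (G(r) = -(-1)*(r + r)/(r - 8)/3 = -(-1)*(2*r)/(-8 + r)/3 = -(-1)*2*r/(-8 + r)/3 = -(-2)*r/(3*(-8 + r)) = 2*r/(3*(-8 + r)))
f(h) = 1
s = -477803 (s = -452835 - 24968 = -477803)
f(G(S(-2)))/s = 1/(-477803) = 1*(-1/477803) = -1/477803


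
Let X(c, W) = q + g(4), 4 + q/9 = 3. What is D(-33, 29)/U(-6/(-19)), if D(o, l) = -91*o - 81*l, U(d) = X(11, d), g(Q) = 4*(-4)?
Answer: -654/25 ≈ -26.160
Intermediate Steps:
q = -9 (q = -36 + 9*3 = -36 + 27 = -9)
g(Q) = -16
X(c, W) = -25 (X(c, W) = -9 - 16 = -25)
U(d) = -25
D(-33, 29)/U(-6/(-19)) = (-91*(-33) - 81*29)/(-25) = (3003 - 2349)*(-1/25) = 654*(-1/25) = -654/25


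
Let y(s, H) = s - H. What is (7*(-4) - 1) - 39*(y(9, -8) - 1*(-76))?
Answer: -3656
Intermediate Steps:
(7*(-4) - 1) - 39*(y(9, -8) - 1*(-76)) = (7*(-4) - 1) - 39*((9 - 1*(-8)) - 1*(-76)) = (-28 - 1) - 39*((9 + 8) + 76) = -29 - 39*(17 + 76) = -29 - 39*93 = -29 - 3627 = -3656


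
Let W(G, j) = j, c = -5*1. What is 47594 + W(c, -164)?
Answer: 47430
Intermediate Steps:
c = -5
47594 + W(c, -164) = 47594 - 164 = 47430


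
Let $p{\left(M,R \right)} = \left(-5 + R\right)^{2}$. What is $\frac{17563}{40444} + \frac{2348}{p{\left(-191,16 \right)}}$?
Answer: $\frac{97087635}{4893724} \approx 19.839$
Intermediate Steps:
$\frac{17563}{40444} + \frac{2348}{p{\left(-191,16 \right)}} = \frac{17563}{40444} + \frac{2348}{\left(-5 + 16\right)^{2}} = 17563 \cdot \frac{1}{40444} + \frac{2348}{11^{2}} = \frac{17563}{40444} + \frac{2348}{121} = \frac{97087635}{4893724}$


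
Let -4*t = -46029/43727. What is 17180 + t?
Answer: 3004965469/174908 ≈ 17180.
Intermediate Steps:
t = 46029/174908 (t = -(-46029)/(4*43727) = -1/4*(-46029/43727) = 46029/174908 ≈ 0.26316)
17180 + t = 17180 + 46029/174908 = 3004965469/174908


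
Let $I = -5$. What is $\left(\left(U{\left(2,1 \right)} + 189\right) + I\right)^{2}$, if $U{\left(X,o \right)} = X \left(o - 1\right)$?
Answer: $33856$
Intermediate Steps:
$U{\left(X,o \right)} = X \left(-1 + o\right)$
$\left(\left(U{\left(2,1 \right)} + 189\right) + I\right)^{2} = \left(\left(2 \left(-1 + 1\right) + 189\right) - 5\right)^{2} = \left(\left(2 \cdot 0 + 189\right) - 5\right)^{2} = \left(\left(0 + 189\right) - 5\right)^{2} = \left(189 - 5\right)^{2} = 184^{2} = 33856$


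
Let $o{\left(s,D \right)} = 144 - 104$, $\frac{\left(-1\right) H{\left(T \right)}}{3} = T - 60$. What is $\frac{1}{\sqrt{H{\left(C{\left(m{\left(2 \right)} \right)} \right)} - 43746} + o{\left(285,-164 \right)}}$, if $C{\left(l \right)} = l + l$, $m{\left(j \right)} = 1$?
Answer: $\frac{10}{11293} - \frac{i \sqrt{10893}}{22586} \approx 0.0008855 - 0.004621 i$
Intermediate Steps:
$C{\left(l \right)} = 2 l$
$H{\left(T \right)} = 180 - 3 T$ ($H{\left(T \right)} = - 3 \left(T - 60\right) = - 3 \left(-60 + T\right) = 180 - 3 T$)
$o{\left(s,D \right)} = 40$ ($o{\left(s,D \right)} = 144 - 104 = 40$)
$\frac{1}{\sqrt{H{\left(C{\left(m{\left(2 \right)} \right)} \right)} - 43746} + o{\left(285,-164 \right)}} = \frac{1}{\sqrt{\left(180 - 3 \cdot 2 \cdot 1\right) - 43746} + 40} = \frac{1}{\sqrt{\left(180 - 6\right) - 43746} + 40} = \frac{1}{\sqrt{174 - 43746} + 40} = \frac{1}{\sqrt{-43572} + 40} = \frac{1}{2 i \sqrt{10893} + 40} = \frac{1}{40 + 2 i \sqrt{10893}}$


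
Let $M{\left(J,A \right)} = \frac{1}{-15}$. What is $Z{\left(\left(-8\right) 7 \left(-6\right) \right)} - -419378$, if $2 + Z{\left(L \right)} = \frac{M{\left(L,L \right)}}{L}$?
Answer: $\frac{2113655039}{5040} \approx 4.1938 \cdot 10^{5}$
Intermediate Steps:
$M{\left(J,A \right)} = - \frac{1}{15}$
$Z{\left(L \right)} = -2 - \frac{1}{15 L}$
$Z{\left(\left(-8\right) 7 \left(-6\right) \right)} - -419378 = \left(-2 - \frac{1}{15 \left(-8\right) 7 \left(-6\right)}\right) - -419378 = \left(-2 - \frac{1}{15 \left(\left(-56\right) \left(-6\right)\right)}\right) + 419378 = \left(-2 - \frac{1}{15 \cdot 336}\right) + 419378 = \left(-2 - \frac{1}{5040}\right) + 419378 = - \frac{10081}{5040} + 419378 = \frac{2113655039}{5040}$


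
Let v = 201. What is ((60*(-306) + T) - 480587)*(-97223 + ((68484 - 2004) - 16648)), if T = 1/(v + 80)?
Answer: 6644412787446/281 ≈ 2.3646e+10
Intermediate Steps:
T = 1/281 (T = 1/(201 + 80) = 1/281 ≈ 0.0035587)
((60*(-306) + T) - 480587)*(-97223 + ((68484 - 2004) - 16648)) = ((60*(-306) + 1/281) - 480587)*(-97223 + ((68484 - 2004) - 16648)) = ((-18360 + 1/281) - 480587)*(-97223 + (66480 - 16648)) = (-5159159/281 - 480587)*(-97223 + 49832) = -140204106/281*(-47391) = 6644412787446/281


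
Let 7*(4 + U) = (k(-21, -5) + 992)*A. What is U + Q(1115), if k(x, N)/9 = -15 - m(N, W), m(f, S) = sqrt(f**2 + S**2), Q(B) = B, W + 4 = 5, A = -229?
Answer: -188476/7 + 2061*sqrt(26)/7 ≈ -25424.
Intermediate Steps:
W = 1 (W = -4 + 5 = 1)
m(f, S) = sqrt(S**2 + f**2)
k(x, N) = -135 - 9*sqrt(1 + N**2) (k(x, N) = 9*(-15 - sqrt(1**2 + N**2)) = 9*(-15 - sqrt(1 + N**2)) = -135 - 9*sqrt(1 + N**2))
U = -196281/7 + 2061*sqrt(26)/7 (U = -4 + (((-135 - 9*sqrt(1 + (-5)**2)) + 992)*(-229))/7 = -4 + (((-135 - 9*sqrt(1 + 25)) + 992)*(-229))/7 = -4 + (((-135 - 9*sqrt(26)) + 992)*(-229))/7 = -4 + ((857 - 9*sqrt(26))*(-229))/7 = -4 + (-196253 + 2061*sqrt(26))/7 = -4 + (-196253/7 + 2061*sqrt(26)/7) = -196281/7 + 2061*sqrt(26)/7 ≈ -26539.)
U + Q(1115) = (-196281/7 + 2061*sqrt(26)/7) + 1115 = -188476/7 + 2061*sqrt(26)/7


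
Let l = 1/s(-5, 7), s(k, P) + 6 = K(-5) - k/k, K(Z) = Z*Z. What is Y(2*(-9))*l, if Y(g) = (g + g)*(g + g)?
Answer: 72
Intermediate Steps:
K(Z) = Z²
s(k, P) = 18 (s(k, P) = -6 + ((-5)² - k/k) = -6 + (25 - 1*1) = -6 + (25 - 1) = -6 + 24 = 18)
Y(g) = 4*g² (Y(g) = (2*g)*(2*g) = 4*g²)
l = 1/18 ≈ 0.055556
Y(2*(-9))*l = (4*(2*(-9))²)*(1/18) = (4*(-18)²)*(1/18) = (4*324)*(1/18) = 1296*(1/18) = 72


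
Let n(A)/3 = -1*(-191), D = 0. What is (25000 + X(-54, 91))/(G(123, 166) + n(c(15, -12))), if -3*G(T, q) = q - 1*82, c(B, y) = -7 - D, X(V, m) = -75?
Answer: 4985/109 ≈ 45.734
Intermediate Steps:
c(B, y) = -7 (c(B, y) = -7 - 1*0 = -7 + 0 = -7)
G(T, q) = 82/3 - q/3 (G(T, q) = -(q - 1*82)/3 = -(q - 82)/3 = -(-82 + q)/3 = 82/3 - q/3)
n(A) = 573 (n(A) = 3*(-1*(-191)) = 3*191 = 573)
(25000 + X(-54, 91))/(G(123, 166) + n(c(15, -12))) = (25000 - 75)/((82/3 - ⅓*166) + 573) = 24925/((82/3 - 166/3) + 573) = 24925/(-28 + 573) = 24925/545 = 24925*(1/545) = 4985/109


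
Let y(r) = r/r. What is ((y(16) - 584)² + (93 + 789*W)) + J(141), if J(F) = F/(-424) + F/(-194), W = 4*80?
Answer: 24366733567/41128 ≈ 5.9246e+5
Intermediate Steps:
W = 320
y(r) = 1
J(F) = -309*F/41128 (J(F) = F*(-1/424) + F*(-1/194) = -F/424 - F/194 = -309*F/41128)
((y(16) - 584)² + (93 + 789*W)) + J(141) = ((1 - 584)² + (93 + 789*320)) - 309/41128*141 = ((-583)² + (93 + 252480)) - 43569/41128 = (339889 + 252573) - 43569/41128 = 592462 - 43569/41128 = 24366733567/41128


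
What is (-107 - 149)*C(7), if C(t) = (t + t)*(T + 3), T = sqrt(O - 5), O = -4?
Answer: -10752 - 10752*I ≈ -10752.0 - 10752.0*I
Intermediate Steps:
T = 3*I (T = sqrt(-4 - 5) = sqrt(-9) = 3*I ≈ 3.0*I)
C(t) = 2*t*(3 + 3*I) (C(t) = (t + t)*(3*I + 3) = (2*t)*(3 + 3*I) = 2*t*(3 + 3*I))
(-107 - 149)*C(7) = (-107 - 149)*(6*7*(1 + I)) = -256*(42 + 42*I) = -10752 - 10752*I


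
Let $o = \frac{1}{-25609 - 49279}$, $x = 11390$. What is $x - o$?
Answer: $\frac{852974321}{74888} \approx 11390.0$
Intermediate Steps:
$o = - \frac{1}{74888}$ ($o = \frac{1}{-74888} = - \frac{1}{74888} \approx -1.3353 \cdot 10^{-5}$)
$x - o = 11390 - - \frac{1}{74888} = 11390 + \frac{1}{74888} = \frac{852974321}{74888}$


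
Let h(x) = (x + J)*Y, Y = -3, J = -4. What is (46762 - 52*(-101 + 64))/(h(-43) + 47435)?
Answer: 24343/23788 ≈ 1.0233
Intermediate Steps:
h(x) = 12 - 3*x (h(x) = (x - 4)*(-3) = (-4 + x)*(-3) = 12 - 3*x)
(46762 - 52*(-101 + 64))/(h(-43) + 47435) = (46762 - 52*(-101 + 64))/((12 - 3*(-43)) + 47435) = (46762 - 52*(-37))/((12 + 129) + 47435) = (46762 + 1924)/(141 + 47435) = 48686/47576 = 48686*(1/47576) = 24343/23788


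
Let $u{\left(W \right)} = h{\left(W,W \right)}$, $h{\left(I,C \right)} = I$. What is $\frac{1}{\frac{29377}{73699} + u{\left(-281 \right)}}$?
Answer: $- \frac{73699}{20680042} \approx -0.0035638$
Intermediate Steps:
$u{\left(W \right)} = W$
$\frac{1}{\frac{29377}{73699} + u{\left(-281 \right)}} = \frac{1}{\frac{29377}{73699} - 281} = \frac{1}{- \frac{20680042}{73699}} = - \frac{73699}{20680042}$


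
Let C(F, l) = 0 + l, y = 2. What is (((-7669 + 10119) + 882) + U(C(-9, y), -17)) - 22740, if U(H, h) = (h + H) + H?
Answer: -19421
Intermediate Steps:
C(F, l) = l
U(H, h) = h + 2*H (U(H, h) = (H + h) + H = h + 2*H)
(((-7669 + 10119) + 882) + U(C(-9, y), -17)) - 22740 = (((-7669 + 10119) + 882) + (-17 + 2*2)) - 22740 = ((2450 + 882) + (-17 + 4)) - 22740 = (3332 - 13) - 22740 = 3319 - 22740 = -19421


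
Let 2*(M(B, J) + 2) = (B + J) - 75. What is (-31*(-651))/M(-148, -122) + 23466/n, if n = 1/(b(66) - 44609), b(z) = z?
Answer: -364790907624/349 ≈ -1.0452e+9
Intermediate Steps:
M(B, J) = -79/2 + B/2 + J/2 (M(B, J) = -2 + ((B + J) - 75)/2 = -2 + (-75 + B + J)/2 = -2 + (-75/2 + B/2 + J/2) = -79/2 + B/2 + J/2)
n = -1/44543 (n = 1/(66 - 44609) = 1/(-44543) = -1/44543 ≈ -2.2450e-5)
(-31*(-651))/M(-148, -122) + 23466/n = (-31*(-651))/(-79/2 + (½)*(-148) + (½)*(-122)) + 23466/(-1/44543) = 20181/(-79/2 - 74 - 61) + 23466*(-44543) = 20181/(-349/2) - 1045246038 = 20181*(-2/349) - 1045246038 = -40362/349 - 1045246038 = -364790907624/349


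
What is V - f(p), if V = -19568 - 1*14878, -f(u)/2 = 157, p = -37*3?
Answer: -34132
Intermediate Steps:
p = -111
f(u) = -314 (f(u) = -2*157 = -314)
V = -34446 (V = -19568 - 14878 = -34446)
V - f(p) = -34446 - 1*(-314) = -34446 + 314 = -34132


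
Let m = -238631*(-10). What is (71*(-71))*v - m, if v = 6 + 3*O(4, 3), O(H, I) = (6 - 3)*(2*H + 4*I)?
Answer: -3323936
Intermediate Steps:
O(H, I) = 6*H + 12*I (O(H, I) = 3*(2*H + 4*I) = 6*H + 12*I)
m = 2386310
v = 186 (v = 6 + 3*(6*4 + 12*3) = 6 + 3*(24 + 36) = 6 + 3*60 = 6 + 180 = 186)
(71*(-71))*v - m = (71*(-71))*186 - 1*2386310 = -5041*186 - 2386310 = -937626 - 2386310 = -3323936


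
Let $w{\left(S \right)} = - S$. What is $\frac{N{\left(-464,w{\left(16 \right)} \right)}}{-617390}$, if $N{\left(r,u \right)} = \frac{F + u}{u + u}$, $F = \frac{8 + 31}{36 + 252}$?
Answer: $- \frac{1523}{1896622080} \approx -8.0301 \cdot 10^{-7}$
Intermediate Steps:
$F = \frac{13}{96}$ ($F = \frac{39}{288} = 39 \cdot \frac{1}{288} = \frac{13}{96} \approx 0.13542$)
$N{\left(r,u \right)} = \frac{\frac{13}{96} + u}{2 u}$ ($N{\left(r,u \right)} = \frac{\frac{13}{96} + u}{u + u} = \frac{\frac{13}{96} + u}{2 u}$)
$\frac{N{\left(-464,w{\left(16 \right)} \right)}}{-617390} = \frac{\frac{1}{192} \frac{1}{\left(-1\right) 16} \left(13 + 96 \left(\left(-1\right) 16\right)\right)}{-617390} = \frac{13 + 96 \left(-16\right)}{192 \left(-16\right)} \left(- \frac{1}{617390}\right) = \frac{1}{192} \left(- \frac{1}{16}\right) \left(13 - 1536\right) \left(- \frac{1}{617390}\right) = \frac{1}{192} \left(- \frac{1}{16}\right) \left(-1523\right) \left(- \frac{1}{617390}\right) = \frac{1523}{3072} \left(- \frac{1}{617390}\right) = - \frac{1523}{1896622080}$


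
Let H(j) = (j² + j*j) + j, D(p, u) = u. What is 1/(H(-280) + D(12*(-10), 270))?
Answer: 1/156790 ≈ 6.3780e-6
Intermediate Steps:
H(j) = j + 2*j² (H(j) = (j² + j²) + j = 2*j² + j = j + 2*j²)
1/(H(-280) + D(12*(-10), 270)) = 1/(-280*(1 + 2*(-280)) + 270) = 1/(-280*(1 - 560) + 270) = 1/(-280*(-559) + 270) = 1/(156520 + 270) = 1/156790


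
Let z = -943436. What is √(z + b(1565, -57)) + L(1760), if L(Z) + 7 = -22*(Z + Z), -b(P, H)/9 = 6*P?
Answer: -77447 + I*√1027946 ≈ -77447.0 + 1013.9*I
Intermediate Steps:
b(P, H) = -54*P
L(Z) = -7 - 44*Z (L(Z) = -7 - 22*(Z + Z) = -7 - 44*Z)
√(z + b(1565, -57)) + L(1760) = √(-943436 - 54*1565) + (-7 - 44*1760) = √(-943436 - 84510) + (-7 - 77440) = √(-1027946) - 77447 = I*√1027946 - 77447 = -77447 + I*√1027946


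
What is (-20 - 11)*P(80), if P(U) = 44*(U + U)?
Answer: -218240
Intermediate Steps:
P(U) = 88*U (P(U) = 44*(2*U) = 88*U)
(-20 - 11)*P(80) = (-20 - 11)*(88*80) = -31*7040 = -218240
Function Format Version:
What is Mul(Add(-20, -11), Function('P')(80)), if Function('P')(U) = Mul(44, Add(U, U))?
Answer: -218240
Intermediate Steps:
Function('P')(U) = Mul(88, U) (Function('P')(U) = Mul(44, Mul(2, U)) = Mul(88, U))
Mul(Add(-20, -11), Function('P')(80)) = Mul(Add(-20, -11), Mul(88, 80)) = Mul(-31, 7040) = -218240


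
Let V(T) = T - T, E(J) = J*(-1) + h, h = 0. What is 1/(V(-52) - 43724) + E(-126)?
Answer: 5509223/43724 ≈ 126.00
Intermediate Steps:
E(J) = -J (E(J) = J*(-1) + 0 = -J + 0 = -J)
V(T) = 0
1/(V(-52) - 43724) + E(-126) = 1/(0 - 43724) - 1*(-126) = 1/(-43724) + 126 = -1/43724 + 126 = 5509223/43724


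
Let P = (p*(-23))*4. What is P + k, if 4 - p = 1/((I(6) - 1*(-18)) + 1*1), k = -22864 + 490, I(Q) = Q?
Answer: -568458/25 ≈ -22738.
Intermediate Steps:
k = -22374
p = 99/25 (p = 4 - 1/((6 - 1*(-18)) + 1*1) = 4 - 1/((6 + 18) + 1) = 4 - 1/(24 + 1) = 4 - 1/25 = 99/25 ≈ 3.9600)
P = -9108/25 (P = ((99/25)*(-23))*4 = -2277/25*4 = -9108/25 ≈ -364.32)
P + k = -9108/25 - 22374 = -568458/25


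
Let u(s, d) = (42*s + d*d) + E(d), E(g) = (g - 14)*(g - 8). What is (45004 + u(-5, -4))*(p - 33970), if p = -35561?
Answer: -3130702806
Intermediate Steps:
E(g) = (-14 + g)*(-8 + g)
u(s, d) = 112 - 22*d + 2*d**2 + 42*s (u(s, d) = (42*s + d*d) + (112 + d**2 - 22*d) = (42*s + d**2) + (112 + d**2 - 22*d) = (d**2 + 42*s) + (112 + d**2 - 22*d) = 112 - 22*d + 2*d**2 + 42*s)
(45004 + u(-5, -4))*(p - 33970) = (45004 + (112 - 22*(-4) + 2*(-4)**2 + 42*(-5)))*(-35561 - 33970) = (45004 + (112 + 88 + 2*16 - 210))*(-69531) = (45004 + (112 + 88 + 32 - 210))*(-69531) = (45004 + 22)*(-69531) = 45026*(-69531) = -3130702806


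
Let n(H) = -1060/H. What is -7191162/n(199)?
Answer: 715520619/530 ≈ 1.3500e+6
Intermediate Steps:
-7191162/n(199) = -7191162/((-1060/199)) = -7191162/((-1060*1/199)) = -7191162/(-1060/199) = -7191162*(-199/1060) = 715520619/530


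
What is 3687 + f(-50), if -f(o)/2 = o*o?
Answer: -1313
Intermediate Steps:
f(o) = -2*o² (f(o) = -2*o*o = -2*o²)
3687 + f(-50) = 3687 - 2*(-50)² = 3687 - 2*2500 = 3687 - 5000 = -1313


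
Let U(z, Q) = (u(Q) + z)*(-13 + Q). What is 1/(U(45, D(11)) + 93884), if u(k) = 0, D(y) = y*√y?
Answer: 93299/8702008126 - 495*√11/8702008126 ≈ 1.0533e-5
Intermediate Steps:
D(y) = y^(3/2)
U(z, Q) = z*(-13 + Q) (U(z, Q) = (0 + z)*(-13 + Q) = z*(-13 + Q))
1/(U(45, D(11)) + 93884) = 1/(45*(-13 + 11^(3/2)) + 93884) = 1/(45*(-13 + 11*√11) + 93884) = 1/((-585 + 495*√11) + 93884) = 1/(93299 + 495*√11)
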